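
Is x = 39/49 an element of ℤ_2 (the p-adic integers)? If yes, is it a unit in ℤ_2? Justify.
x ∈ ℤ_2^× (unit); v_2(x) = 0

ℤ_2 = {x ∈ ℚ_2 : v_2(x) ≥ 0} and ℤ_2^× = {x ∈ ℤ_2 : v_2(x) = 0}. Here v_2(39/49) = v_2(num) − v_2(den) = 0; compare against these criteria.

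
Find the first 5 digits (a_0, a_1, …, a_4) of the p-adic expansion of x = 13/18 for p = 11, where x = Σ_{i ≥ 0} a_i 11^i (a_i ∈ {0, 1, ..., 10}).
(a_0, …, a_4) = (5, 10, 7, 6, 0)

v_11(13/18) = 0 (numerator and denominator both coprime to 11), so x ∈ ℤ_11^×. Compute digits iteratively via a_i = x_i mod 11, x_{i+1} = (x_i − a_i)/11, with x_0 = x:
  x_0 = 13/18;  a_0 = 5;  x_1 = (x_0 − 5)/11 = -7/18
  x_1 = -7/18;  a_1 = 10;  x_2 = (x_1 − 10)/11 = -17/18
  x_2 = -17/18;  a_2 = 7;  x_3 = (x_2 − 7)/11 = -13/18
  x_3 = -13/18;  a_3 = 6;  x_4 = (x_3 − 6)/11 = -11/18
  x_4 = -11/18;  a_4 = 0;  x_5 = (x_4 − 0)/11 = -1/18
Digits: (5, 10, 7, 6, 0).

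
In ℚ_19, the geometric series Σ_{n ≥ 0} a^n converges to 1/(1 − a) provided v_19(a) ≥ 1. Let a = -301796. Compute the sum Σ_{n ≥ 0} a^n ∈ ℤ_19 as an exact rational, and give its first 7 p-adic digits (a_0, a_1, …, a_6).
Σ a^n = 1/(1 − a) = 1/301797;  first 7 digits = (1, 0, 0, 13, 16, 18, 16)

v_19(a) = 3 ≥ 1, so the series converges in ℤ_19 to 1/(1 − a) = 1/(1 − (-301796)) = 1/301797. Expand this rational in ℤ_19: compute digits iteratively via d_i = x_i mod 19, x_{i+1} = (x_i − d_i)/19. The first 7 digits are (1, 0, 0, 13, 16, 18, 16).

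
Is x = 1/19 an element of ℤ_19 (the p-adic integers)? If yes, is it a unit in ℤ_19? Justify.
x ∉ ℤ_19 (v_19(x) = -1 < 0)

ℤ_19 = {x ∈ ℚ_19 : v_19(x) ≥ 0} and ℤ_19^× = {x ∈ ℤ_19 : v_19(x) = 0}. Here v_19(1/19) = v_19(num) − v_19(den) = -1; compare against these criteria.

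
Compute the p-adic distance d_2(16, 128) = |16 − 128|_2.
d_2(16, 128) = 1/16

Step 1 — x − y = 16 − 128 = -112. Step 2 — v_2(-112) = 4 (factor: -112 = −(2^4 · 7); the sign does not affect v_p). Step 3 — |x − y|_2 = 2^{-4} = 1/16.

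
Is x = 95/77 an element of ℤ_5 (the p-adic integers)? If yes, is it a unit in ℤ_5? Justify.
x ∈ ℤ_5 but not a unit; v_5(x) = 1 > 0

ℤ_5 = {x ∈ ℚ_5 : v_5(x) ≥ 0} and ℤ_5^× = {x ∈ ℤ_5 : v_5(x) = 0}. Here v_5(95/77) = v_5(num) − v_5(den) = 1; compare against these criteria.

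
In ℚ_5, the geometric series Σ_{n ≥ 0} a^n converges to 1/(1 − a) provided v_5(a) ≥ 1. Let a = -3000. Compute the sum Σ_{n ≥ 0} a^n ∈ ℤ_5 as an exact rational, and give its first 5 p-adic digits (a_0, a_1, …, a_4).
Σ a^n = 1/(1 − a) = 1/3001;  first 5 digits = (1, 0, 0, 1, 0)

v_5(a) = 3 ≥ 1, so the series converges in ℤ_5 to 1/(1 − a) = 1/(1 − (-3000)) = 1/3001. Expand this rational in ℤ_5: compute digits iteratively via d_i = x_i mod 5, x_{i+1} = (x_i − d_i)/5. The first 5 digits are (1, 0, 0, 1, 0).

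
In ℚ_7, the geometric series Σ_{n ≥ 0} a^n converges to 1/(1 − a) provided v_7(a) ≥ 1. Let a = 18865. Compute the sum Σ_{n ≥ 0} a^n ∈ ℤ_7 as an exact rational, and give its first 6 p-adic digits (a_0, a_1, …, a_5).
Σ a^n = 1/(1 − a) = -1/18864;  first 6 digits = (1, 0, 0, 6, 0, 1)

v_7(a) = 3 ≥ 1, so the series converges in ℤ_7 to 1/(1 − a) = 1/(1 − 18865) = -1/18864. Expand this rational in ℤ_7: compute digits iteratively via d_i = x_i mod 7, x_{i+1} = (x_i − d_i)/7. The first 6 digits are (1, 0, 0, 6, 0, 1).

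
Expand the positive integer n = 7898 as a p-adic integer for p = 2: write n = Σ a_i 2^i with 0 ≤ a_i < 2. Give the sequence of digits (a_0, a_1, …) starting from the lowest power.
(a_0, a_1, …) = (0, 1, 0, 1, 1, 0, 1, 1, 0, 1, 1, 1, 1)

Repeated division by 2 gives the digits low-to-high: 7898 = 1·2^1 + 1·2^3 + 1·2^4 + 1·2^6 + 1·2^7 + 1·2^9 + 1·2^10 + 1·2^11 + 1·2^12. Digit sequence: (0, 1, 0, 1, 1, 0, 1, 1, 0, 1, 1, 1, 1).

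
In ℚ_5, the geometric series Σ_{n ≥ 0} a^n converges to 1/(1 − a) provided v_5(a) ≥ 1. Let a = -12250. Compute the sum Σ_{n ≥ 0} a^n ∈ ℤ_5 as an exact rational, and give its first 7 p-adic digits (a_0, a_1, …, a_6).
Σ a^n = 1/(1 − a) = 1/12251;  first 7 digits = (1, 0, 0, 2, 0, 1, 3)

v_5(a) = 3 ≥ 1, so the series converges in ℤ_5 to 1/(1 − a) = 1/(1 − (-12250)) = 1/12251. Expand this rational in ℤ_5: compute digits iteratively via d_i = x_i mod 5, x_{i+1} = (x_i − d_i)/5. The first 7 digits are (1, 0, 0, 2, 0, 1, 3).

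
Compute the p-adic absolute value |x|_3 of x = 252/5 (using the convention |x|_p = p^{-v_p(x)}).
|252/5|_3 = 1/9

Step 1 — compute v_3(x) by factoring powers of 3 out of the numerator and denominator: v_3(252/5) = 2. Step 2 — apply |x|_p = p^{-v_p(x)} = 3^{-2} = 1/9.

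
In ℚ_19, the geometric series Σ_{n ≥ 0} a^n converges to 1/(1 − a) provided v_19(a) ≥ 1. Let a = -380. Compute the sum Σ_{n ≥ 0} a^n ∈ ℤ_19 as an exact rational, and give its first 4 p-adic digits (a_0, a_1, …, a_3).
Σ a^n = 1/(1 − a) = 1/381;  first 4 digits = (1, 18, 18, 0)

v_19(a) = 1 ≥ 1, so the series converges in ℤ_19 to 1/(1 − a) = 1/(1 − (-380)) = 1/381. Expand this rational in ℤ_19: compute digits iteratively via d_i = x_i mod 19, x_{i+1} = (x_i − d_i)/19. The first 4 digits are (1, 18, 18, 0).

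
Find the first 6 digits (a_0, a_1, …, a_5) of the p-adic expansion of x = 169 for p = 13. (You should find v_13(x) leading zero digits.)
(a_0, …, a_5) = (0, 0, 1, 0, 0, 0)

v_13(169) = 2, so a_0 = ... = a_1 = 0. Factor out: x = 13^2 · u with u = 1 a unit in ℤ_13. Expand u iteratively via a_{v+i} = u_i mod 13, u_{i+1} = (u_i − a_{v+i})/13:
  u_0 = 1;  a_2 = 1;  u_1 = (u_0 − 1)/13 = 0
  u_1 = 0;  a_3 = 0;  u_2 = (u_1 − 0)/13 = 0
  u_2 = 0;  a_4 = 0;  u_3 = (u_2 − 0)/13 = 0
  u_3 = 0;  a_5 = 0;  u_4 = (u_3 − 0)/13 = 0
Digits: (0, 0, 1, 0, 0, 0).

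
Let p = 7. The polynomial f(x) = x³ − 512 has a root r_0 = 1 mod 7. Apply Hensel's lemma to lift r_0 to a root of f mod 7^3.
r_2 = 8 (mod 343)

Hensel: r_{i+1} = r_i − f(r_i)/f′(r_i) mod 7^{i+2}, where f′(x) = 3x². Iterate:
  r_0 = 1 (mod 7)
  r_1 = 8 (mod 49)
  r_2 = 8 (mod 343)
Final: r = 8 with f(r) ≡ 0 mod 7^3.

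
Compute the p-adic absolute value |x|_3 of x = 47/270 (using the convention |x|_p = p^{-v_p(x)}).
|47/270|_3 = 27

Step 1 — compute v_3(x) by factoring powers of 3 out of the numerator and denominator: v_3(47/270) = -3. Step 2 — apply |x|_p = p^{-v_p(x)} = 3^{3} = 27.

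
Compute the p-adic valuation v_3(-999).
v_3(-999) = 3

v_3(n) is the largest exponent k such that 3^k divides n. Factor out: -999 = -3^3 · 37. (Sign doesn't affect v_p.) So v_3(-999) = 3.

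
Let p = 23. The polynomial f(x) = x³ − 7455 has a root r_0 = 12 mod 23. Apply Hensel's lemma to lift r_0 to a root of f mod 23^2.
r_1 = 242 (mod 529)

Hensel: r_{i+1} = r_i − f(r_i)/f′(r_i) mod 23^{i+2}, where f′(x) = 3x². Iterate:
  r_0 = 12 (mod 23)
  r_1 = 242 (mod 529)
Final: r = 242 with f(r) ≡ 0 mod 23^2.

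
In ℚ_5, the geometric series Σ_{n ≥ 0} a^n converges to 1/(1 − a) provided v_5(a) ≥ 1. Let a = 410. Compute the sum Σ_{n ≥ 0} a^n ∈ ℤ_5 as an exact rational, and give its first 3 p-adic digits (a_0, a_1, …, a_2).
Σ a^n = 1/(1 − a) = -1/409;  first 3 digits = (1, 2, 0)

v_5(a) = 1 ≥ 1, so the series converges in ℤ_5 to 1/(1 − a) = 1/(1 − 410) = -1/409. Expand this rational in ℤ_5: compute digits iteratively via d_i = x_i mod 5, x_{i+1} = (x_i − d_i)/5. The first 3 digits are (1, 2, 0).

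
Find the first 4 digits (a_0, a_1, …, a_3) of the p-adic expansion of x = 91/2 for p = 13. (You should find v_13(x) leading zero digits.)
(a_0, …, a_3) = (0, 10, 6, 6)

v_13(91/2) = 1, so a_0 = ... = a_0 = 0. Factor out: x = 13^1 · u with u = 7/2 a unit in ℤ_13. Expand u iteratively via a_{v+i} = u_i mod 13, u_{i+1} = (u_i − a_{v+i})/13:
  u_0 = 7/2;  a_1 = 10;  u_1 = (u_0 − 10)/13 = -1/2
  u_1 = -1/2;  a_2 = 6;  u_2 = (u_1 − 6)/13 = -1/2
  u_2 = -1/2;  a_3 = 6;  u_3 = (u_2 − 6)/13 = -1/2
Digits: (0, 10, 6, 6).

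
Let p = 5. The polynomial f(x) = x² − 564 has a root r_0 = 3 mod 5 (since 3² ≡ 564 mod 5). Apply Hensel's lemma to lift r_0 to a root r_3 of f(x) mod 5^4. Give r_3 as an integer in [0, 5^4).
r_3 = 508 (mod 625)

Hensel's recurrence: r_{i+1} = r_i − f(r_i)·(f′(r_i))^{-1} mod 5^{i+2}, with f′(x) = 2x. Iterate:
  r_0 = 3 (mod 5)
  r_1 = 8 (mod 25)
  r_2 = 8 (mod 125)
  r_3 = 508 (mod 625)
Final: r_3 = 508, and one checks f(r_3) ≡ 0 mod 5^4.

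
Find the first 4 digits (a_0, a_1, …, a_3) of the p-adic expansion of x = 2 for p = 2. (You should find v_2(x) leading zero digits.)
(a_0, …, a_3) = (0, 1, 0, 0)

v_2(2) = 1, so a_0 = ... = a_0 = 0. Factor out: x = 2^1 · u with u = 1 a unit in ℤ_2. Expand u iteratively via a_{v+i} = u_i mod 2, u_{i+1} = (u_i − a_{v+i})/2:
  u_0 = 1;  a_1 = 1;  u_1 = (u_0 − 1)/2 = 0
  u_1 = 0;  a_2 = 0;  u_2 = (u_1 − 0)/2 = 0
  u_2 = 0;  a_3 = 0;  u_3 = (u_2 − 0)/2 = 0
Digits: (0, 1, 0, 0).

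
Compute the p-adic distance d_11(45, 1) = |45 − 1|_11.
d_11(45, 1) = 1/11

Step 1 — x − y = 45 − 1 = 44. Step 2 — v_11(44) = 1 (factor: 44 = (11^1 · 4); the sign does not affect v_p). Step 3 — |x − y|_11 = 11^{-1} = 1/11.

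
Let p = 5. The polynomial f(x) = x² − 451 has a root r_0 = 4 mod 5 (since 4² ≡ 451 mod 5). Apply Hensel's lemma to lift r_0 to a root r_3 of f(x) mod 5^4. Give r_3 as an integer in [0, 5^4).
r_3 = 399 (mod 625)

Hensel's recurrence: r_{i+1} = r_i − f(r_i)·(f′(r_i))^{-1} mod 5^{i+2}, with f′(x) = 2x. Iterate:
  r_0 = 4 (mod 5)
  r_1 = 24 (mod 25)
  r_2 = 24 (mod 125)
  r_3 = 399 (mod 625)
Final: r_3 = 399, and one checks f(r_3) ≡ 0 mod 5^4.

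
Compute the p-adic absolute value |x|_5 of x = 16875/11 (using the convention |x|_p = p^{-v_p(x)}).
|16875/11|_5 = 1/625

Step 1 — compute v_5(x) by factoring powers of 5 out of the numerator and denominator: v_5(16875/11) = 4. Step 2 — apply |x|_p = p^{-v_p(x)} = 5^{-4} = 1/625.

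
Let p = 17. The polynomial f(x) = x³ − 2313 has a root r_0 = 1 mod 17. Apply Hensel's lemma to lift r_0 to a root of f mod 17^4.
r_3 = 28612 (mod 83521)

Hensel: r_{i+1} = r_i − f(r_i)/f′(r_i) mod 17^{i+2}, where f′(x) = 3x². Iterate:
  r_0 = 1 (mod 17)
  r_1 = 1 (mod 289)
  r_2 = 4047 (mod 4913)
  r_3 = 28612 (mod 83521)
Final: r = 28612 with f(r) ≡ 0 mod 17^4.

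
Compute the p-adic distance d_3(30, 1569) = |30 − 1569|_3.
d_3(30, 1569) = 1/81

Step 1 — x − y = 30 − 1569 = -1539. Step 2 — v_3(-1539) = 4 (factor: -1539 = −(3^4 · 19); the sign does not affect v_p). Step 3 — |x − y|_3 = 3^{-4} = 1/81.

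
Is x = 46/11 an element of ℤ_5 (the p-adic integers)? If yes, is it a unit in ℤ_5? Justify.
x ∈ ℤ_5^× (unit); v_5(x) = 0

ℤ_5 = {x ∈ ℚ_5 : v_5(x) ≥ 0} and ℤ_5^× = {x ∈ ℤ_5 : v_5(x) = 0}. Here v_5(46/11) = v_5(num) − v_5(den) = 0; compare against these criteria.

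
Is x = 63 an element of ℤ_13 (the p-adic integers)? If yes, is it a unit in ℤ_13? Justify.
x ∈ ℤ_13^× (unit); v_13(x) = 0

ℤ_13 = {x ∈ ℚ_13 : v_13(x) ≥ 0} and ℤ_13^× = {x ∈ ℤ_13 : v_13(x) = 0}. Here v_13(63) = v_13(num) − v_13(den) = 0; compare against these criteria.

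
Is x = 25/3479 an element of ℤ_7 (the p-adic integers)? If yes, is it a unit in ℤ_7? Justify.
x ∉ ℤ_7 (v_7(x) = -2 < 0)

ℤ_7 = {x ∈ ℚ_7 : v_7(x) ≥ 0} and ℤ_7^× = {x ∈ ℤ_7 : v_7(x) = 0}. Here v_7(25/3479) = v_7(num) − v_7(den) = -2; compare against these criteria.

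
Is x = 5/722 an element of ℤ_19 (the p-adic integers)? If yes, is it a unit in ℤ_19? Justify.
x ∉ ℤ_19 (v_19(x) = -2 < 0)

ℤ_19 = {x ∈ ℚ_19 : v_19(x) ≥ 0} and ℤ_19^× = {x ∈ ℤ_19 : v_19(x) = 0}. Here v_19(5/722) = v_19(num) − v_19(den) = -2; compare against these criteria.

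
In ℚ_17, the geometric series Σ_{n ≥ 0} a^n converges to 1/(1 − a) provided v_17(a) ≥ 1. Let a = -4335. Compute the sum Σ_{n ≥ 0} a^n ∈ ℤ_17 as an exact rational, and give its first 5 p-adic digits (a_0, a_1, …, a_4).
Σ a^n = 1/(1 − a) = 1/4336;  first 5 digits = (1, 0, 2, 16, 3)

v_17(a) = 2 ≥ 1, so the series converges in ℤ_17 to 1/(1 − a) = 1/(1 − (-4335)) = 1/4336. Expand this rational in ℤ_17: compute digits iteratively via d_i = x_i mod 17, x_{i+1} = (x_i − d_i)/17. The first 5 digits are (1, 0, 2, 16, 3).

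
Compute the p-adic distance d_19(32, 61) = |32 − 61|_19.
d_19(32, 61) = 1

Step 1 — x − y = 32 − 61 = -29. Step 2 — v_19(-29) = 0 (factor: -29 = −(19^0 · 29); the sign does not affect v_p). Step 3 — |x − y|_19 = 19^{0} = 1.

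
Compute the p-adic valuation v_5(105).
v_5(105) = 1

v_5(n) is the largest exponent k such that 5^k divides n. Factor out: 105 = 5^1 · 21. (Sign doesn't affect v_p.) So v_5(105) = 1.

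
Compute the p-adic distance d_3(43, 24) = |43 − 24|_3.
d_3(43, 24) = 1

Step 1 — x − y = 43 − 24 = 19. Step 2 — v_3(19) = 0 (factor: 19 = (3^0 · 19); the sign does not affect v_p). Step 3 — |x − y|_3 = 3^{0} = 1.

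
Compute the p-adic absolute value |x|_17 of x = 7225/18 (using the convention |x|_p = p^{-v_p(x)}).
|7225/18|_17 = 1/289

Step 1 — compute v_17(x) by factoring powers of 17 out of the numerator and denominator: v_17(7225/18) = 2. Step 2 — apply |x|_p = p^{-v_p(x)} = 17^{-2} = 1/289.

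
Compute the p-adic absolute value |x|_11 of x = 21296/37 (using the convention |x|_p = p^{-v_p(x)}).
|21296/37|_11 = 1/1331

Step 1 — compute v_11(x) by factoring powers of 11 out of the numerator and denominator: v_11(21296/37) = 3. Step 2 — apply |x|_p = p^{-v_p(x)} = 11^{-3} = 1/1331.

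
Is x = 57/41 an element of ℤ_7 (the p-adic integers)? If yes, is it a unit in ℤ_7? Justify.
x ∈ ℤ_7^× (unit); v_7(x) = 0

ℤ_7 = {x ∈ ℚ_7 : v_7(x) ≥ 0} and ℤ_7^× = {x ∈ ℤ_7 : v_7(x) = 0}. Here v_7(57/41) = v_7(num) − v_7(den) = 0; compare against these criteria.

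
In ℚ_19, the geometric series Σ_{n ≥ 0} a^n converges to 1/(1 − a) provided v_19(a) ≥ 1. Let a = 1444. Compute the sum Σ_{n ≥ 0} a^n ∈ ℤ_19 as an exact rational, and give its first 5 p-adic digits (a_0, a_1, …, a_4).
Σ a^n = 1/(1 − a) = -1/1443;  first 5 digits = (1, 0, 4, 0, 16)

v_19(a) = 2 ≥ 1, so the series converges in ℤ_19 to 1/(1 − a) = 1/(1 − 1444) = -1/1443. Expand this rational in ℤ_19: compute digits iteratively via d_i = x_i mod 19, x_{i+1} = (x_i − d_i)/19. The first 5 digits are (1, 0, 4, 0, 16).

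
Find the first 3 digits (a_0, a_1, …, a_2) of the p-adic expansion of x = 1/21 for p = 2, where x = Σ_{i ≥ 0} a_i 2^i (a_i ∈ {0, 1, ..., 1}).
(a_0, …, a_2) = (1, 0, 1)

v_2(1/21) = 0 (numerator and denominator both coprime to 2), so x ∈ ℤ_2^×. Compute digits iteratively via a_i = x_i mod 2, x_{i+1} = (x_i − a_i)/2, with x_0 = x:
  x_0 = 1/21;  a_0 = 1;  x_1 = (x_0 − 1)/2 = -10/21
  x_1 = -10/21;  a_1 = 0;  x_2 = (x_1 − 0)/2 = -5/21
  x_2 = -5/21;  a_2 = 1;  x_3 = (x_2 − 1)/2 = -13/21
Digits: (1, 0, 1).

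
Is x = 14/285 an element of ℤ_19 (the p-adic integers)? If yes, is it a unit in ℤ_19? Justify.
x ∉ ℤ_19 (v_19(x) = -1 < 0)

ℤ_19 = {x ∈ ℚ_19 : v_19(x) ≥ 0} and ℤ_19^× = {x ∈ ℤ_19 : v_19(x) = 0}. Here v_19(14/285) = v_19(num) − v_19(den) = -1; compare against these criteria.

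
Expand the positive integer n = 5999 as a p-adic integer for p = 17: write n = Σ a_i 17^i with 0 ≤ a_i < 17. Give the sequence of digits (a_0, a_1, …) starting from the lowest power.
(a_0, a_1, …) = (15, 12, 3, 1)

Repeated division by 17 gives the digits low-to-high: 5999 = 15 + 12·17^1 + 3·17^2 + 1·17^3. Digit sequence: (15, 12, 3, 1).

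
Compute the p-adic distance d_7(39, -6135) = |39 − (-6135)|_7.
d_7(39, -6135) = 1/343

Step 1 — x − y = 39 − (-6135) = 6174. Step 2 — v_7(6174) = 3 (factor: 6174 = (7^3 · 18); the sign does not affect v_p). Step 3 — |x − y|_7 = 7^{-3} = 1/343.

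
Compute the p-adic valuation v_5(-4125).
v_5(-4125) = 3

v_5(n) is the largest exponent k such that 5^k divides n. Factor out: -4125 = -5^3 · 33. (Sign doesn't affect v_p.) So v_5(-4125) = 3.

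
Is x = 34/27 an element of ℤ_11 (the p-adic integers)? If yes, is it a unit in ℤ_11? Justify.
x ∈ ℤ_11^× (unit); v_11(x) = 0

ℤ_11 = {x ∈ ℚ_11 : v_11(x) ≥ 0} and ℤ_11^× = {x ∈ ℤ_11 : v_11(x) = 0}. Here v_11(34/27) = v_11(num) − v_11(den) = 0; compare against these criteria.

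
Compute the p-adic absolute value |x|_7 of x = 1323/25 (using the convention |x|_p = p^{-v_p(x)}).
|1323/25|_7 = 1/49

Step 1 — compute v_7(x) by factoring powers of 7 out of the numerator and denominator: v_7(1323/25) = 2. Step 2 — apply |x|_p = p^{-v_p(x)} = 7^{-2} = 1/49.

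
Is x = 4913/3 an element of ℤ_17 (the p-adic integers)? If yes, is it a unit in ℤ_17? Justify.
x ∈ ℤ_17 but not a unit; v_17(x) = 3 > 0

ℤ_17 = {x ∈ ℚ_17 : v_17(x) ≥ 0} and ℤ_17^× = {x ∈ ℤ_17 : v_17(x) = 0}. Here v_17(4913/3) = v_17(num) − v_17(den) = 3; compare against these criteria.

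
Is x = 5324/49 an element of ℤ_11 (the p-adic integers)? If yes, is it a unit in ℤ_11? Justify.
x ∈ ℤ_11 but not a unit; v_11(x) = 3 > 0

ℤ_11 = {x ∈ ℚ_11 : v_11(x) ≥ 0} and ℤ_11^× = {x ∈ ℤ_11 : v_11(x) = 0}. Here v_11(5324/49) = v_11(num) − v_11(den) = 3; compare against these criteria.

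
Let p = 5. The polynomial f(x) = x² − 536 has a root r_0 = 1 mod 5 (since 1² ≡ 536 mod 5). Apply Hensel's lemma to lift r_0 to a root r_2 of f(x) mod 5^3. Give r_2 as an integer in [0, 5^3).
r_2 = 6 (mod 125)

Hensel's recurrence: r_{i+1} = r_i − f(r_i)·(f′(r_i))^{-1} mod 5^{i+2}, with f′(x) = 2x. Iterate:
  r_0 = 1 (mod 5)
  r_1 = 6 (mod 25)
  r_2 = 6 (mod 125)
Final: r_2 = 6, and one checks f(r_2) ≡ 0 mod 5^3.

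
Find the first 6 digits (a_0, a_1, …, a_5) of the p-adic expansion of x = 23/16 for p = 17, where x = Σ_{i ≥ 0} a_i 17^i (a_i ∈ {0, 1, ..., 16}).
(a_0, …, a_5) = (11, 9, 9, 9, 9, 9)

v_17(23/16) = 0 (numerator and denominator both coprime to 17), so x ∈ ℤ_17^×. Compute digits iteratively via a_i = x_i mod 17, x_{i+1} = (x_i − a_i)/17, with x_0 = x:
  x_0 = 23/16;  a_0 = 11;  x_1 = (x_0 − 11)/17 = -9/16
  x_1 = -9/16;  a_1 = 9;  x_2 = (x_1 − 9)/17 = -9/16
  x_2 = -9/16;  a_2 = 9;  x_3 = (x_2 − 9)/17 = -9/16
  x_3 = -9/16;  a_3 = 9;  x_4 = (x_3 − 9)/17 = -9/16
  x_4 = -9/16;  a_4 = 9;  x_5 = (x_4 − 9)/17 = -9/16
  x_5 = -9/16;  a_5 = 9;  x_6 = (x_5 − 9)/17 = -9/16
Digits: (11, 9, 9, 9, 9, 9).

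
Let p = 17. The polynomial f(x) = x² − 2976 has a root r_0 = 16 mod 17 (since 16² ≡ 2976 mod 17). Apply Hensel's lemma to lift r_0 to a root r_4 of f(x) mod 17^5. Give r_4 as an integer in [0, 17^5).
r_4 = 998596 (mod 1419857)

Hensel's recurrence: r_{i+1} = r_i − f(r_i)·(f′(r_i))^{-1} mod 17^{i+2}, with f′(x) = 2x. Iterate:
  r_0 = 16 (mod 17)
  r_1 = 101 (mod 289)
  r_2 = 1257 (mod 4913)
  r_3 = 79865 (mod 83521)
  r_4 = 998596 (mod 1419857)
Final: r_4 = 998596, and one checks f(r_4) ≡ 0 mod 17^5.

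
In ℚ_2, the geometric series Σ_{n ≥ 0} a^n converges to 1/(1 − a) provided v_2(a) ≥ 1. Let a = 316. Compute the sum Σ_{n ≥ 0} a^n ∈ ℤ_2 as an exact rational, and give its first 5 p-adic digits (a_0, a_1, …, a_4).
Σ a^n = 1/(1 − a) = -1/315;  first 5 digits = (1, 0, 1, 1, 0)

v_2(a) = 2 ≥ 1, so the series converges in ℤ_2 to 1/(1 − a) = 1/(1 − 316) = -1/315. Expand this rational in ℤ_2: compute digits iteratively via d_i = x_i mod 2, x_{i+1} = (x_i − d_i)/2. The first 5 digits are (1, 0, 1, 1, 0).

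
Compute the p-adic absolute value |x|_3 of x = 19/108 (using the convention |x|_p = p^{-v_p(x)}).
|19/108|_3 = 27

Step 1 — compute v_3(x) by factoring powers of 3 out of the numerator and denominator: v_3(19/108) = -3. Step 2 — apply |x|_p = p^{-v_p(x)} = 3^{3} = 27.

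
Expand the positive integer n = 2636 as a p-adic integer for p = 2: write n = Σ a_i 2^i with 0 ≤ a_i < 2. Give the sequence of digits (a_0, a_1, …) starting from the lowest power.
(a_0, a_1, …) = (0, 0, 1, 1, 0, 0, 1, 0, 0, 1, 0, 1)

Repeated division by 2 gives the digits low-to-high: 2636 = 1·2^2 + 1·2^3 + 1·2^6 + 1·2^9 + 1·2^11. Digit sequence: (0, 0, 1, 1, 0, 0, 1, 0, 0, 1, 0, 1).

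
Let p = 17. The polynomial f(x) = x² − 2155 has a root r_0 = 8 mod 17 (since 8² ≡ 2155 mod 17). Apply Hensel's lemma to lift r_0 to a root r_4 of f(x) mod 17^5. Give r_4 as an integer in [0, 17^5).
r_4 = 1082245 (mod 1419857)

Hensel's recurrence: r_{i+1} = r_i − f(r_i)·(f′(r_i))^{-1} mod 17^{i+2}, with f′(x) = 2x. Iterate:
  r_0 = 8 (mod 17)
  r_1 = 229 (mod 289)
  r_2 = 1385 (mod 4913)
  r_3 = 79993 (mod 83521)
  r_4 = 1082245 (mod 1419857)
Final: r_4 = 1082245, and one checks f(r_4) ≡ 0 mod 17^5.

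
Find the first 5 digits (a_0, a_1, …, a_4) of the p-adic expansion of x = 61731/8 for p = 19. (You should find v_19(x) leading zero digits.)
(a_0, …, a_4) = (0, 0, 0, 13, 16)

v_19(61731/8) = 3, so a_0 = ... = a_2 = 0. Factor out: x = 19^3 · u with u = 9/8 a unit in ℤ_19. Expand u iteratively via a_{v+i} = u_i mod 19, u_{i+1} = (u_i − a_{v+i})/19:
  u_0 = 9/8;  a_3 = 13;  u_1 = (u_0 − 13)/19 = -5/8
  u_1 = -5/8;  a_4 = 16;  u_2 = (u_1 − 16)/19 = -7/8
Digits: (0, 0, 0, 13, 16).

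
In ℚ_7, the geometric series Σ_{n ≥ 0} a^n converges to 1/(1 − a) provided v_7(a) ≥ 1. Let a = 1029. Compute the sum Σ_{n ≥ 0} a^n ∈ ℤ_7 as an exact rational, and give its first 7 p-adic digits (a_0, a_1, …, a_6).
Σ a^n = 1/(1 − a) = -1/1028;  first 7 digits = (1, 0, 0, 3, 0, 0, 2)

v_7(a) = 3 ≥ 1, so the series converges in ℤ_7 to 1/(1 − a) = 1/(1 − 1029) = -1/1028. Expand this rational in ℤ_7: compute digits iteratively via d_i = x_i mod 7, x_{i+1} = (x_i − d_i)/7. The first 7 digits are (1, 0, 0, 3, 0, 0, 2).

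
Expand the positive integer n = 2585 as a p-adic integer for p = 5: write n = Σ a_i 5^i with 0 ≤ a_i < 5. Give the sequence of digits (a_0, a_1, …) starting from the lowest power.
(a_0, a_1, …) = (0, 2, 3, 0, 4)

Repeated division by 5 gives the digits low-to-high: 2585 = 2·5^1 + 3·5^2 + 4·5^4. Digit sequence: (0, 2, 3, 0, 4).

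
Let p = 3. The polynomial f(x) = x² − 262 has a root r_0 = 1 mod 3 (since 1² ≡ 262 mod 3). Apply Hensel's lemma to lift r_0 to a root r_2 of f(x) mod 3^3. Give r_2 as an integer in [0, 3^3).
r_2 = 10 (mod 27)

Hensel's recurrence: r_{i+1} = r_i − f(r_i)·(f′(r_i))^{-1} mod 3^{i+2}, with f′(x) = 2x. Iterate:
  r_0 = 1 (mod 3)
  r_1 = 1 (mod 9)
  r_2 = 10 (mod 27)
Final: r_2 = 10, and one checks f(r_2) ≡ 0 mod 3^3.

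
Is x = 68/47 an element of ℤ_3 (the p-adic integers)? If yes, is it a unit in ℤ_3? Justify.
x ∈ ℤ_3^× (unit); v_3(x) = 0

ℤ_3 = {x ∈ ℚ_3 : v_3(x) ≥ 0} and ℤ_3^× = {x ∈ ℤ_3 : v_3(x) = 0}. Here v_3(68/47) = v_3(num) − v_3(den) = 0; compare against these criteria.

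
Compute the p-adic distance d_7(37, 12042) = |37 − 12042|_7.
d_7(37, 12042) = 1/2401

Step 1 — x − y = 37 − 12042 = -12005. Step 2 — v_7(-12005) = 4 (factor: -12005 = −(7^4 · 5); the sign does not affect v_p). Step 3 — |x − y|_7 = 7^{-4} = 1/2401.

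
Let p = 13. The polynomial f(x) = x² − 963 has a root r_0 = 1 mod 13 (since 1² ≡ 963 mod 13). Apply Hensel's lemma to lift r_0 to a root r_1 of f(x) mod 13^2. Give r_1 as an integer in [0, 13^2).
r_1 = 144 (mod 169)

Hensel's recurrence: r_{i+1} = r_i − f(r_i)·(f′(r_i))^{-1} mod 13^{i+2}, with f′(x) = 2x. Iterate:
  r_0 = 1 (mod 13)
  r_1 = 144 (mod 169)
Final: r_1 = 144, and one checks f(r_1) ≡ 0 mod 13^2.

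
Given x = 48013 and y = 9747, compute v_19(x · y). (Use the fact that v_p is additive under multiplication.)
v_19(467982711) = 5

v_p(x) = 3 (factor: 48013 = 19^3 · 7); v_p(y) = 2 (factor: 9747 = 19^2 · 27). Additivity: v_p(xy) = v_p(x) + v_p(y) = 3 + 2 = 5. (Direct check: xy = 467982711 = 19^5 · (189).)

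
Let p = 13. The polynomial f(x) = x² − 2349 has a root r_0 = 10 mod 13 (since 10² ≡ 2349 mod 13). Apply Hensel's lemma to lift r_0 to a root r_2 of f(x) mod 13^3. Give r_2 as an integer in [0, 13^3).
r_2 = 790 (mod 2197)

Hensel's recurrence: r_{i+1} = r_i − f(r_i)·(f′(r_i))^{-1} mod 13^{i+2}, with f′(x) = 2x. Iterate:
  r_0 = 10 (mod 13)
  r_1 = 114 (mod 169)
  r_2 = 790 (mod 2197)
Final: r_2 = 790, and one checks f(r_2) ≡ 0 mod 13^3.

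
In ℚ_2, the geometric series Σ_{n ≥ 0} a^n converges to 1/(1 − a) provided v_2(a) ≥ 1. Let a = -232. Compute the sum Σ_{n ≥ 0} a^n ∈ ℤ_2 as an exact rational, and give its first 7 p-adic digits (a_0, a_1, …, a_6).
Σ a^n = 1/(1 − a) = 1/233;  first 7 digits = (1, 0, 0, 1, 1, 0, 1)

v_2(a) = 3 ≥ 1, so the series converges in ℤ_2 to 1/(1 − a) = 1/(1 − (-232)) = 1/233. Expand this rational in ℤ_2: compute digits iteratively via d_i = x_i mod 2, x_{i+1} = (x_i − d_i)/2. The first 7 digits are (1, 0, 0, 1, 1, 0, 1).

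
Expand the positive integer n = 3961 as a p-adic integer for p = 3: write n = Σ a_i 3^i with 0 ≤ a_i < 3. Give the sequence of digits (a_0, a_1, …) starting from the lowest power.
(a_0, a_1, …) = (1, 0, 2, 2, 0, 1, 2, 1)

Repeated division by 3 gives the digits low-to-high: 3961 = 1 + 2·3^2 + 2·3^3 + 1·3^5 + 2·3^6 + 1·3^7. Digit sequence: (1, 0, 2, 2, 0, 1, 2, 1).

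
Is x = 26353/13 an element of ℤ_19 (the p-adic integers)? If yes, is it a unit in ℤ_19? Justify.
x ∈ ℤ_19 but not a unit; v_19(x) = 2 > 0

ℤ_19 = {x ∈ ℚ_19 : v_19(x) ≥ 0} and ℤ_19^× = {x ∈ ℤ_19 : v_19(x) = 0}. Here v_19(26353/13) = v_19(num) − v_19(den) = 2; compare against these criteria.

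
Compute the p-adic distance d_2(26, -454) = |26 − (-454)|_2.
d_2(26, -454) = 1/32

Step 1 — x − y = 26 − (-454) = 480. Step 2 — v_2(480) = 5 (factor: 480 = (2^5 · 15); the sign does not affect v_p). Step 3 — |x − y|_2 = 2^{-5} = 1/32.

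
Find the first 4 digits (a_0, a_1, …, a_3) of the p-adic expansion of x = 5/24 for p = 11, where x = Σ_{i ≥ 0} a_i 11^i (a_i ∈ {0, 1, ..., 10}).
(a_0, …, a_3) = (8, 8, 7, 8)

v_11(5/24) = 0 (numerator and denominator both coprime to 11), so x ∈ ℤ_11^×. Compute digits iteratively via a_i = x_i mod 11, x_{i+1} = (x_i − a_i)/11, with x_0 = x:
  x_0 = 5/24;  a_0 = 8;  x_1 = (x_0 − 8)/11 = -17/24
  x_1 = -17/24;  a_1 = 8;  x_2 = (x_1 − 8)/11 = -19/24
  x_2 = -19/24;  a_2 = 7;  x_3 = (x_2 − 7)/11 = -17/24
  x_3 = -17/24;  a_3 = 8;  x_4 = (x_3 − 8)/11 = -19/24
Digits: (8, 8, 7, 8).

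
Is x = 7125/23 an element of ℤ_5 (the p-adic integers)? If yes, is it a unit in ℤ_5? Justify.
x ∈ ℤ_5 but not a unit; v_5(x) = 3 > 0

ℤ_5 = {x ∈ ℚ_5 : v_5(x) ≥ 0} and ℤ_5^× = {x ∈ ℤ_5 : v_5(x) = 0}. Here v_5(7125/23) = v_5(num) − v_5(den) = 3; compare against these criteria.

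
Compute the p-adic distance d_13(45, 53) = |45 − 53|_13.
d_13(45, 53) = 1

Step 1 — x − y = 45 − 53 = -8. Step 2 — v_13(-8) = 0 (factor: -8 = −(13^0 · 8); the sign does not affect v_p). Step 3 — |x − y|_13 = 13^{0} = 1.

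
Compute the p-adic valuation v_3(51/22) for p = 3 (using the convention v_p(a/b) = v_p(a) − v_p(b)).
v_3(51/22) = 1

Factor powers of 3 from the numerator and denominator of the reduced fraction: 51 = 3^1 · 17 and 22 = 3^0 · 22. Apply v_p(a/b) = v_p(a) − v_p(b): v_3(51/22) = 1 − 0 = 1.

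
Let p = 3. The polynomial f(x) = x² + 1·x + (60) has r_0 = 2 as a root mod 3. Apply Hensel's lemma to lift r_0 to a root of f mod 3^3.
r_2 = 14 (mod 27)

Hensel: r_{i+1} = r_i − f(r_i)·(f′(r_i))^{-1} mod 3^{i+2}, f′(x) = 2x + 1. Iterate:
  r_0 = 2 (mod 3)
  r_1 = 5 (mod 9)
  r_2 = 14 (mod 27)
Final: r = 14 satisfies f(r) ≡ 0 mod 3^3.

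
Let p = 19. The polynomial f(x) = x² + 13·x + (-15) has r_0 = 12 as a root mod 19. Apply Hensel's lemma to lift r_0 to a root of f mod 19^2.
r_1 = 297 (mod 361)

Hensel: r_{i+1} = r_i − f(r_i)·(f′(r_i))^{-1} mod 19^{i+2}, f′(x) = 2x + 13. Iterate:
  r_0 = 12 (mod 19)
  r_1 = 297 (mod 361)
Final: r = 297 satisfies f(r) ≡ 0 mod 19^2.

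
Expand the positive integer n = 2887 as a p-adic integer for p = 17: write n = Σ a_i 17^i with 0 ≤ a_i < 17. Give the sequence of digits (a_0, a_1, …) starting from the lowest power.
(a_0, a_1, …) = (14, 16, 9)

Repeated division by 17 gives the digits low-to-high: 2887 = 14 + 16·17^1 + 9·17^2. Digit sequence: (14, 16, 9).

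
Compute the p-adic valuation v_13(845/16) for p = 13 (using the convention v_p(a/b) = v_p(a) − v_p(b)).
v_13(845/16) = 2

Factor powers of 13 from the numerator and denominator of the reduced fraction: 845 = 13^2 · 5 and 16 = 13^0 · 16. Apply v_p(a/b) = v_p(a) − v_p(b): v_13(845/16) = 2 − 0 = 2.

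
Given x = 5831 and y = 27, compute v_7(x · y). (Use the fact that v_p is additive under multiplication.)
v_7(157437) = 3

v_p(x) = 3 (factor: 5831 = 7^3 · 17); v_p(y) = 0 (factor: 27 = 7^0 · 27). Additivity: v_p(xy) = v_p(x) + v_p(y) = 3 + 0 = 3. (Direct check: xy = 157437 = 7^3 · (459).)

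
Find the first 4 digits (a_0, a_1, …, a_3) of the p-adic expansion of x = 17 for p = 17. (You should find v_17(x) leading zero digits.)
(a_0, …, a_3) = (0, 1, 0, 0)

v_17(17) = 1, so a_0 = ... = a_0 = 0. Factor out: x = 17^1 · u with u = 1 a unit in ℤ_17. Expand u iteratively via a_{v+i} = u_i mod 17, u_{i+1} = (u_i − a_{v+i})/17:
  u_0 = 1;  a_1 = 1;  u_1 = (u_0 − 1)/17 = 0
  u_1 = 0;  a_2 = 0;  u_2 = (u_1 − 0)/17 = 0
  u_2 = 0;  a_3 = 0;  u_3 = (u_2 − 0)/17 = 0
Digits: (0, 1, 0, 0).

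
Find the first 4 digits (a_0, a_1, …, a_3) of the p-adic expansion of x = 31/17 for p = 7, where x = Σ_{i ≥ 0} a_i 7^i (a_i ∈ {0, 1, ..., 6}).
(a_0, …, a_3) = (1, 3, 0, 2)

v_7(31/17) = 0 (numerator and denominator both coprime to 7), so x ∈ ℤ_7^×. Compute digits iteratively via a_i = x_i mod 7, x_{i+1} = (x_i − a_i)/7, with x_0 = x:
  x_0 = 31/17;  a_0 = 1;  x_1 = (x_0 − 1)/7 = 2/17
  x_1 = 2/17;  a_1 = 3;  x_2 = (x_1 − 3)/7 = -7/17
  x_2 = -7/17;  a_2 = 0;  x_3 = (x_2 − 0)/7 = -1/17
  x_3 = -1/17;  a_3 = 2;  x_4 = (x_3 − 2)/7 = -5/17
Digits: (1, 3, 0, 2).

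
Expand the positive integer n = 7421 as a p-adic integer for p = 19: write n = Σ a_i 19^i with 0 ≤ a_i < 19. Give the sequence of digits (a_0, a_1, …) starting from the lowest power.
(a_0, a_1, …) = (11, 10, 1, 1)

Repeated division by 19 gives the digits low-to-high: 7421 = 11 + 10·19^1 + 1·19^2 + 1·19^3. Digit sequence: (11, 10, 1, 1).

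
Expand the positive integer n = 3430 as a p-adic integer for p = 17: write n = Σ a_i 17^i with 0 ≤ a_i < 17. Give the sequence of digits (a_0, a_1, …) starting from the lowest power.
(a_0, a_1, …) = (13, 14, 11)

Repeated division by 17 gives the digits low-to-high: 3430 = 13 + 14·17^1 + 11·17^2. Digit sequence: (13, 14, 11).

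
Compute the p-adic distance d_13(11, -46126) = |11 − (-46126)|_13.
d_13(11, -46126) = 1/2197

Step 1 — x − y = 11 − (-46126) = 46137. Step 2 — v_13(46137) = 3 (factor: 46137 = (13^3 · 21); the sign does not affect v_p). Step 3 — |x − y|_13 = 13^{-3} = 1/2197.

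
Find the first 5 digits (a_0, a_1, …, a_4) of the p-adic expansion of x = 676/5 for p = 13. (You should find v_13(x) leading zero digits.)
(a_0, …, a_4) = (0, 0, 6, 10, 7)

v_13(676/5) = 2, so a_0 = ... = a_1 = 0. Factor out: x = 13^2 · u with u = 4/5 a unit in ℤ_13. Expand u iteratively via a_{v+i} = u_i mod 13, u_{i+1} = (u_i − a_{v+i})/13:
  u_0 = 4/5;  a_2 = 6;  u_1 = (u_0 − 6)/13 = -2/5
  u_1 = -2/5;  a_3 = 10;  u_2 = (u_1 − 10)/13 = -4/5
  u_2 = -4/5;  a_4 = 7;  u_3 = (u_2 − 7)/13 = -3/5
Digits: (0, 0, 6, 10, 7).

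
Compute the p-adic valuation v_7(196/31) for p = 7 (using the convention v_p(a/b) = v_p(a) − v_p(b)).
v_7(196/31) = 2

Factor powers of 7 from the numerator and denominator of the reduced fraction: 196 = 7^2 · 4 and 31 = 7^0 · 31. Apply v_p(a/b) = v_p(a) − v_p(b): v_7(196/31) = 2 − 0 = 2.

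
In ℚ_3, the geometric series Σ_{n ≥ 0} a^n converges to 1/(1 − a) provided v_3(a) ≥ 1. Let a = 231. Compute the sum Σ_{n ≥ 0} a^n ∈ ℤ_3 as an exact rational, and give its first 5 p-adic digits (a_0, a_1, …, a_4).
Σ a^n = 1/(1 − a) = -1/230;  first 5 digits = (1, 2, 2, 0, 2)

v_3(a) = 1 ≥ 1, so the series converges in ℤ_3 to 1/(1 − a) = 1/(1 − 231) = -1/230. Expand this rational in ℤ_3: compute digits iteratively via d_i = x_i mod 3, x_{i+1} = (x_i − d_i)/3. The first 5 digits are (1, 2, 2, 0, 2).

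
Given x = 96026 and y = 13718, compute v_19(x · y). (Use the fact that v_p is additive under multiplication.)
v_19(1317284668) = 6

v_p(x) = 3 (factor: 96026 = 19^3 · 14); v_p(y) = 3 (factor: 13718 = 19^3 · 2). Additivity: v_p(xy) = v_p(x) + v_p(y) = 3 + 3 = 6. (Direct check: xy = 1317284668 = 19^6 · (28).)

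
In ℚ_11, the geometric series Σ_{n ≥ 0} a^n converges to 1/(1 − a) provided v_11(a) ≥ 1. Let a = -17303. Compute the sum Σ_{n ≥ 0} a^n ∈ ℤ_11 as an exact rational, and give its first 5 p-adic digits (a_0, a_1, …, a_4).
Σ a^n = 1/(1 − a) = 1/17304;  first 5 digits = (1, 0, 0, 9, 9)

v_11(a) = 3 ≥ 1, so the series converges in ℤ_11 to 1/(1 − a) = 1/(1 − (-17303)) = 1/17304. Expand this rational in ℤ_11: compute digits iteratively via d_i = x_i mod 11, x_{i+1} = (x_i − d_i)/11. The first 5 digits are (1, 0, 0, 9, 9).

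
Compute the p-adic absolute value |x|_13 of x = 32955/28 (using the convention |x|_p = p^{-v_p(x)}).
|32955/28|_13 = 1/2197

Step 1 — compute v_13(x) by factoring powers of 13 out of the numerator and denominator: v_13(32955/28) = 3. Step 2 — apply |x|_p = p^{-v_p(x)} = 13^{-3} = 1/2197.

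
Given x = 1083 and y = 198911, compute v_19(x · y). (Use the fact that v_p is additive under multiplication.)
v_19(215420613) = 5

v_p(x) = 2 (factor: 1083 = 19^2 · 3); v_p(y) = 3 (factor: 198911 = 19^3 · 29). Additivity: v_p(xy) = v_p(x) + v_p(y) = 2 + 3 = 5. (Direct check: xy = 215420613 = 19^5 · (87).)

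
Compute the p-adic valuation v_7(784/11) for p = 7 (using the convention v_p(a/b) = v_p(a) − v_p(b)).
v_7(784/11) = 2

Factor powers of 7 from the numerator and denominator of the reduced fraction: 784 = 7^2 · 16 and 11 = 7^0 · 11. Apply v_p(a/b) = v_p(a) − v_p(b): v_7(784/11) = 2 − 0 = 2.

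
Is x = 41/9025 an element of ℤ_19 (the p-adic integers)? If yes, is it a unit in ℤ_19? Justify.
x ∉ ℤ_19 (v_19(x) = -2 < 0)

ℤ_19 = {x ∈ ℚ_19 : v_19(x) ≥ 0} and ℤ_19^× = {x ∈ ℤ_19 : v_19(x) = 0}. Here v_19(41/9025) = v_19(num) − v_19(den) = -2; compare against these criteria.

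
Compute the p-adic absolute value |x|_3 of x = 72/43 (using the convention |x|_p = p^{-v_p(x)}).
|72/43|_3 = 1/9

Step 1 — compute v_3(x) by factoring powers of 3 out of the numerator and denominator: v_3(72/43) = 2. Step 2 — apply |x|_p = p^{-v_p(x)} = 3^{-2} = 1/9.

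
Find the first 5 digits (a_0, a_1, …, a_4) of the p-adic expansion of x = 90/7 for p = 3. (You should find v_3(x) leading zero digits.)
(a_0, …, a_4) = (0, 0, 1, 1, 1)

v_3(90/7) = 2, so a_0 = ... = a_1 = 0. Factor out: x = 3^2 · u with u = 10/7 a unit in ℤ_3. Expand u iteratively via a_{v+i} = u_i mod 3, u_{i+1} = (u_i − a_{v+i})/3:
  u_0 = 10/7;  a_2 = 1;  u_1 = (u_0 − 1)/3 = 1/7
  u_1 = 1/7;  a_3 = 1;  u_2 = (u_1 − 1)/3 = -2/7
  u_2 = -2/7;  a_4 = 1;  u_3 = (u_2 − 1)/3 = -3/7
Digits: (0, 0, 1, 1, 1).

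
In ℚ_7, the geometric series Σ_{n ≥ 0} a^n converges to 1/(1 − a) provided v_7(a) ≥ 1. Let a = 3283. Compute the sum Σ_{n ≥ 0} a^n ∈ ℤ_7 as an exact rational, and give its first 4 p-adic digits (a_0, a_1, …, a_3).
Σ a^n = 1/(1 − a) = -1/3282;  first 4 digits = (1, 0, 4, 2)

v_7(a) = 2 ≥ 1, so the series converges in ℤ_7 to 1/(1 − a) = 1/(1 − 3283) = -1/3282. Expand this rational in ℤ_7: compute digits iteratively via d_i = x_i mod 7, x_{i+1} = (x_i − d_i)/7. The first 4 digits are (1, 0, 4, 2).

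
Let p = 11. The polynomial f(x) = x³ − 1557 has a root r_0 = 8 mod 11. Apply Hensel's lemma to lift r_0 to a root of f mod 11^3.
r_2 = 217 (mod 1331)

Hensel: r_{i+1} = r_i − f(r_i)/f′(r_i) mod 11^{i+2}, where f′(x) = 3x². Iterate:
  r_0 = 8 (mod 11)
  r_1 = 96 (mod 121)
  r_2 = 217 (mod 1331)
Final: r = 217 with f(r) ≡ 0 mod 11^3.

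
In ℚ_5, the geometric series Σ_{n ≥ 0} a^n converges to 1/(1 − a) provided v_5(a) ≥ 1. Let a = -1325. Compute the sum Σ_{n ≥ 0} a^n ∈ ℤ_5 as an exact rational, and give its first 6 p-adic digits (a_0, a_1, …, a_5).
Σ a^n = 1/(1 − a) = 1/1326;  first 6 digits = (1, 0, 2, 4, 1, 1)

v_5(a) = 2 ≥ 1, so the series converges in ℤ_5 to 1/(1 − a) = 1/(1 − (-1325)) = 1/1326. Expand this rational in ℤ_5: compute digits iteratively via d_i = x_i mod 5, x_{i+1} = (x_i − d_i)/5. The first 6 digits are (1, 0, 2, 4, 1, 1).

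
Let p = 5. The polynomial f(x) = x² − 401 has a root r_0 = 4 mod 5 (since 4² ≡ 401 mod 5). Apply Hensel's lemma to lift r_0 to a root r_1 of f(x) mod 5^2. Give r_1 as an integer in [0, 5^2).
r_1 = 24 (mod 25)

Hensel's recurrence: r_{i+1} = r_i − f(r_i)·(f′(r_i))^{-1} mod 5^{i+2}, with f′(x) = 2x. Iterate:
  r_0 = 4 (mod 5)
  r_1 = 24 (mod 25)
Final: r_1 = 24, and one checks f(r_1) ≡ 0 mod 5^2.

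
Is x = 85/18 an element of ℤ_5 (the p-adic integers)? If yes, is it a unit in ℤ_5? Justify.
x ∈ ℤ_5 but not a unit; v_5(x) = 1 > 0

ℤ_5 = {x ∈ ℚ_5 : v_5(x) ≥ 0} and ℤ_5^× = {x ∈ ℤ_5 : v_5(x) = 0}. Here v_5(85/18) = v_5(num) − v_5(den) = 1; compare against these criteria.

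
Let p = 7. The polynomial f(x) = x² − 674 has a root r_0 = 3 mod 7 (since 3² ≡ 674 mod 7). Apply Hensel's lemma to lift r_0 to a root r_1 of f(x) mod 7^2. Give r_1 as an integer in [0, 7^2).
r_1 = 24 (mod 49)

Hensel's recurrence: r_{i+1} = r_i − f(r_i)·(f′(r_i))^{-1} mod 7^{i+2}, with f′(x) = 2x. Iterate:
  r_0 = 3 (mod 7)
  r_1 = 24 (mod 49)
Final: r_1 = 24, and one checks f(r_1) ≡ 0 mod 7^2.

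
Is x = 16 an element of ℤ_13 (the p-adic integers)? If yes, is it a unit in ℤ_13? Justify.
x ∈ ℤ_13^× (unit); v_13(x) = 0

ℤ_13 = {x ∈ ℚ_13 : v_13(x) ≥ 0} and ℤ_13^× = {x ∈ ℤ_13 : v_13(x) = 0}. Here v_13(16) = v_13(num) − v_13(den) = 0; compare against these criteria.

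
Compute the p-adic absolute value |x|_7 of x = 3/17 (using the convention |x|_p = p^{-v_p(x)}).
|3/17|_7 = 1

Step 1 — compute v_7(x) by factoring powers of 7 out of the numerator and denominator: v_7(3/17) = 0. Step 2 — apply |x|_p = p^{-v_p(x)} = 7^{0} = 1.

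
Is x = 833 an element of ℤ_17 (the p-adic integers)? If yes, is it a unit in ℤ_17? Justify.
x ∈ ℤ_17 but not a unit; v_17(x) = 1 > 0

ℤ_17 = {x ∈ ℚ_17 : v_17(x) ≥ 0} and ℤ_17^× = {x ∈ ℤ_17 : v_17(x) = 0}. Here v_17(833) = v_17(num) − v_17(den) = 1; compare against these criteria.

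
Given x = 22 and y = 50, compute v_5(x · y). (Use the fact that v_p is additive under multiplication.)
v_5(1100) = 2

v_p(x) = 0 (factor: 22 = 5^0 · 22); v_p(y) = 2 (factor: 50 = 5^2 · 2). Additivity: v_p(xy) = v_p(x) + v_p(y) = 0 + 2 = 2. (Direct check: xy = 1100 = 5^2 · (44).)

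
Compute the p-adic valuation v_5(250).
v_5(250) = 3

v_5(n) is the largest exponent k such that 5^k divides n. Factor out: 250 = 5^3 · 2. (Sign doesn't affect v_p.) So v_5(250) = 3.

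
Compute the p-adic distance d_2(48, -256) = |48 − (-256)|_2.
d_2(48, -256) = 1/16

Step 1 — x − y = 48 − (-256) = 304. Step 2 — v_2(304) = 4 (factor: 304 = (2^4 · 19); the sign does not affect v_p). Step 3 — |x − y|_2 = 2^{-4} = 1/16.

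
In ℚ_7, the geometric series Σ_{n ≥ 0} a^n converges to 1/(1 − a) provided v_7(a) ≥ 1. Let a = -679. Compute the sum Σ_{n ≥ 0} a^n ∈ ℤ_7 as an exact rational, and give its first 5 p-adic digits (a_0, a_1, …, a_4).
Σ a^n = 1/(1 − a) = 1/680;  first 5 digits = (1, 1, 1, 6, 3)

v_7(a) = 1 ≥ 1, so the series converges in ℤ_7 to 1/(1 − a) = 1/(1 − (-679)) = 1/680. Expand this rational in ℤ_7: compute digits iteratively via d_i = x_i mod 7, x_{i+1} = (x_i − d_i)/7. The first 5 digits are (1, 1, 1, 6, 3).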